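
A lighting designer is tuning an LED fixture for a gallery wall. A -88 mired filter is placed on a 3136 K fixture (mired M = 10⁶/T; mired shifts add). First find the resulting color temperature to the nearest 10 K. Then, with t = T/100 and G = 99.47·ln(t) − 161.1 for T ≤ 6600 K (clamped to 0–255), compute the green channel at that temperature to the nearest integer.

M_in = 10⁶/3136 = 318.88; M_out = 318.88 + (-88) = 230.88.
T_out = 10⁶/230.88 = 4331.3 K → 4330 K; t = 43.3.
G = 99.47·ln 43.3 − 161.1 = 99.47·3.7682 − 161.1 = 213.718.
Rounded: 214.

214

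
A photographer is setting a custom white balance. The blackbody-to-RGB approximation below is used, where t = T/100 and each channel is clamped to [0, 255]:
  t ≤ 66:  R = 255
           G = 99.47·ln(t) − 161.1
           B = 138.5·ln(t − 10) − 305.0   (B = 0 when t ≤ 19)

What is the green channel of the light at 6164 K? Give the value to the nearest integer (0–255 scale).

t = 6164/100 = 61.64; the t ≤ 66 branch applies.
G = 99.47·ln 61.64 − 161.1 = 99.47·4.1213 − 161.1 = 248.847.
Rounded: 249.

249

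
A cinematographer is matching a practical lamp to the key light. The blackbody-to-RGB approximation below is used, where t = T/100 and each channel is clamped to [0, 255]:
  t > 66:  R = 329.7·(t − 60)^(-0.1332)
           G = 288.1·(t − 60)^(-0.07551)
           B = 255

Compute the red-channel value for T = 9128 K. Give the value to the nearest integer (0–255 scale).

t = 9128/100 = 91.28; the t > 66 branch applies.
R = 329.7·(91.28 − 60)^(-0.1332) = 329.7·31.28^(-0.1332) = 329.7·0.63217 = 208.425.
Rounded: 208.

208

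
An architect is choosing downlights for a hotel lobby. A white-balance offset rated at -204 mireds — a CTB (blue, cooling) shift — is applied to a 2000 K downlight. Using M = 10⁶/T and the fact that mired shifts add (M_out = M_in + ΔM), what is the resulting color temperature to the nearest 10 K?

3380 K

M_in = 10⁶/2000 = 500.00 mireds.
M_out = 500.00 + (-204) = 296.00 mireds.
T_out = 10⁶/296.00 = 3378.4 K → 3380 K.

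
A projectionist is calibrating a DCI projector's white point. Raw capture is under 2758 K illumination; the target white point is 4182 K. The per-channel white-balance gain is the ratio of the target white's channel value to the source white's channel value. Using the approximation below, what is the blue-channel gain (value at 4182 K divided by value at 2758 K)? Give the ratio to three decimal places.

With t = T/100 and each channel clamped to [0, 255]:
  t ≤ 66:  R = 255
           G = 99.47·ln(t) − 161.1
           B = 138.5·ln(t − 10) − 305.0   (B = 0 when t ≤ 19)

1.893

At 2758 K (t = 27.58):
  B = 138.5·ln(27.58 − 10) − 305.0 = 138.5·ln 17.58 − 305.0 = 138.5·2.8668 − 305.0 = 92.047.
At 4182 K (t = 41.82):
  B = 138.5·ln(41.82 − 10) − 305.0 = 138.5·ln 31.82 − 305.0 = 138.5·3.4601 − 305.0 = 174.223.
Gain = 174.223 / 92.047 = 1.8928 → 1.893.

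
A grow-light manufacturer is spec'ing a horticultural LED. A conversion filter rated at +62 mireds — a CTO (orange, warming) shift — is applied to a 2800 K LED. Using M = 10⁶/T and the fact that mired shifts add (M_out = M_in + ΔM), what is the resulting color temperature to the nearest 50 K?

2400 K

M_in = 10⁶/2800 = 357.14 mireds.
M_out = 357.14 + (+62) = 419.14 mireds.
T_out = 10⁶/419.14 = 2385.8 K → 2400 K.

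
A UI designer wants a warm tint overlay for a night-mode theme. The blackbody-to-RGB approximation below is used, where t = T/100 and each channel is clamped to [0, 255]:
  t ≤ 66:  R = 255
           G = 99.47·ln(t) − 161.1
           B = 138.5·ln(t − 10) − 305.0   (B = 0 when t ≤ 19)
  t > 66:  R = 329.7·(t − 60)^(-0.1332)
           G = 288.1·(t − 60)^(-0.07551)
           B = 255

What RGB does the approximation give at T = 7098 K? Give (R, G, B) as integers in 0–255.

(240, 240, 255)

t = 7098/100 = 70.98; the t > 66 branch applies.
R = 329.7·(70.98 − 60)^(-0.1332) = 329.7·10.98^(-0.1332) = 329.7·0.72676 = 239.613.
G = 288.1·(70.98 − 60)^(-0.07551) = 288.1·10.98^(-0.07551) = 288.1·0.83450 = 240.418.
B = 255 by definition for t > 66.
Rounded: (240, 240, 255).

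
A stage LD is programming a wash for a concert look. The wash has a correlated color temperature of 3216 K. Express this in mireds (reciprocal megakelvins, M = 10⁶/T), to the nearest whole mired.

M = 10⁶ / 3216 = 310.945 → 311 mireds.

311 mireds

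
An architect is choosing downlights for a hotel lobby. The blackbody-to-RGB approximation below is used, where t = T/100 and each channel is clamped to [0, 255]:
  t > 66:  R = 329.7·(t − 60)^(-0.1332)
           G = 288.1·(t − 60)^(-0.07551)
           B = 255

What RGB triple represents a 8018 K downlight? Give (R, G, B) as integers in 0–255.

t = 8018/100 = 80.18; the t > 66 branch applies.
R = 329.7·(80.18 − 60)^(-0.1332) = 329.7·20.18^(-0.1332) = 329.7·0.67017 = 220.955.
G = 288.1·(80.18 − 60)^(-0.07551) = 288.1·20.18^(-0.07551) = 288.1·0.79701 = 229.619.
B = 255 by definition for t > 66.
Rounded: (221, 230, 255).

(221, 230, 255)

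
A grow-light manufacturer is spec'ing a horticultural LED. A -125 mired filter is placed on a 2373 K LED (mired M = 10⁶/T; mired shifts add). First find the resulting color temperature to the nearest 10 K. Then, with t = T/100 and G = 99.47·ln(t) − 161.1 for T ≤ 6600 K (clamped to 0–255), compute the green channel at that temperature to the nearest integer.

189

M_in = 10⁶/2373 = 421.41; M_out = 421.41 + (-125) = 296.41.
T_out = 10⁶/296.41 = 3373.7 K → 3370 K; t = 33.7.
G = 99.47·ln 33.7 − 161.1 = 99.47·3.5175 − 161.1 = 188.786.
Rounded: 189.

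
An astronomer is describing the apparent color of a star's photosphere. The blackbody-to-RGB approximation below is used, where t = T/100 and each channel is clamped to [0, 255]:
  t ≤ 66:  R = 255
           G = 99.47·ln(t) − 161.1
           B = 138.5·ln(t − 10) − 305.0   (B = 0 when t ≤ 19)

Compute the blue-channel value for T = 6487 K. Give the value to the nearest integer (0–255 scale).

t = 6487/100 = 64.87; the t ≤ 66 branch applies.
B = 138.5·ln(64.87 − 10) − 305.0 = 138.5·ln 54.87 − 305.0 = 138.5·4.0050 − 305.0 = 249.688.
Rounded: 250.

250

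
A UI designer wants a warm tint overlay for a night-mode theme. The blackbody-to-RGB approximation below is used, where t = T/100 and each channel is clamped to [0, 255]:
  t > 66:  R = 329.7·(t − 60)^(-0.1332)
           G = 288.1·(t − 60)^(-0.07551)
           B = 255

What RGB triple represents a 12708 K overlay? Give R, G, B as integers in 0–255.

R=188, G=210, B=255

t = 12708/100 = 127.08; the t > 66 branch applies.
R = 329.7·(127.08 − 60)^(-0.1332) = 329.7·67.08^(-0.1332) = 329.7·0.57108 = 188.285.
G = 288.1·(127.08 − 60)^(-0.07551) = 288.1·67.08^(-0.07551) = 288.1·0.72790 = 209.709.
B = 255 by definition for t > 66.
Rounded: (188, 210, 255).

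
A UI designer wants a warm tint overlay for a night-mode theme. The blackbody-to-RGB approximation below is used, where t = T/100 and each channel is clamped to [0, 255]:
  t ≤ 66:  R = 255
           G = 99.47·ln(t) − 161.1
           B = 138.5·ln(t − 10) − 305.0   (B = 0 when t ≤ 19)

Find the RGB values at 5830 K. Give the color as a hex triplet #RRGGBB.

#FFF3E8

t = 5830/100 = 58.3; the t ≤ 66 branch applies.
R = 255 by definition for t ≤ 66.
G = 99.47·ln 58.3 − 161.1 = 99.47·4.0656 − 161.1 = 243.305.
B = 138.5·ln(58.3 − 10) − 305.0 = 138.5·ln 48.3 − 305.0 = 138.5·3.8774 − 305.0 = 232.024.
Rounded: (255, 243, 232).
In hex: #FFF3E8.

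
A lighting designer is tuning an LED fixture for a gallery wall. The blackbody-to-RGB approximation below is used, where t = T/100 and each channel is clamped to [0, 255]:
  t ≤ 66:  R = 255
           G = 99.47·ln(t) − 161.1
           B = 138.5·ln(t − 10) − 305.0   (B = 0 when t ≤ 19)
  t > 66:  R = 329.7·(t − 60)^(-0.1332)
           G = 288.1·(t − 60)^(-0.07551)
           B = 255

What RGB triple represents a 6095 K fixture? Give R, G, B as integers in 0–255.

R=255, G=248, B=239

t = 6095/100 = 60.95; the t ≤ 66 branch applies.
R = 255 by definition for t ≤ 66.
G = 99.47·ln 60.95 − 161.1 = 99.47·4.1101 − 161.1 = 247.727.
B = 138.5·ln(60.95 − 10) − 305.0 = 138.5·ln 50.95 − 305.0 = 138.5·3.9308 − 305.0 = 239.422.
Rounded: (255, 248, 239).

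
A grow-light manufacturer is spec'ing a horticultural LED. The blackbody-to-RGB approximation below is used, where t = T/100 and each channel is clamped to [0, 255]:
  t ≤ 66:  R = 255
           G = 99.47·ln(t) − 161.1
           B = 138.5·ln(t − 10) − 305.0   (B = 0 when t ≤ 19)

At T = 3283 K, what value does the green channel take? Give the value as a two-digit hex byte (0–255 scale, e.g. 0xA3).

0xBA

t = 3283/100 = 32.83; the t ≤ 66 branch applies.
G = 99.47·ln 32.83 − 161.1 = 99.47·3.4913 − 161.1 = 186.184.
Rounded: 186; in hex, 0xBA.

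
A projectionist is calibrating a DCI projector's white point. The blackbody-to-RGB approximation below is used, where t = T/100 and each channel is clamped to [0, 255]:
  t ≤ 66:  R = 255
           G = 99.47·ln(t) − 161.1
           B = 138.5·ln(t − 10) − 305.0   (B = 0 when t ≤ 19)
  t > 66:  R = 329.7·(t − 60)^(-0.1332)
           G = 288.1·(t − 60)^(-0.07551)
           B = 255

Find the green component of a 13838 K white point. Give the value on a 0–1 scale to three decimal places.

0.813

t = 13838/100 = 138.38; the t > 66 branch applies.
G = 288.1·(138.38 − 60)^(-0.07551) = 288.1·78.38^(-0.07551) = 288.1·0.71940 = 207.258.
On a 0–1 scale: 207.258/255 = 0.8128 → 0.813.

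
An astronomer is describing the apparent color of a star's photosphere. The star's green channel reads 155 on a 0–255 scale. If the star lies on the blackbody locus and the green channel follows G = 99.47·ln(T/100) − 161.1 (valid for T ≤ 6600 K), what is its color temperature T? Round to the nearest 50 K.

ln t = (155 + 161.1) / 99.47 = 3.1778.
t = e^3.1778 = 23.995.
T = 100·t = 2399 K → 2400 K to the nearest 50 K.

2400 K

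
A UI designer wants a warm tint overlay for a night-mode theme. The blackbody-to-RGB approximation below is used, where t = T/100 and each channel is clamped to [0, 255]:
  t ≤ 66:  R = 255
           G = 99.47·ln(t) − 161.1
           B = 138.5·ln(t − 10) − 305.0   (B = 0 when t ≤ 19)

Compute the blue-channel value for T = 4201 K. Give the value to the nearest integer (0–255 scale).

t = 4201/100 = 42.01; the t ≤ 66 branch applies.
B = 138.5·ln(42.01 − 10) − 305.0 = 138.5·ln 32.01 − 305.0 = 138.5·3.4660 − 305.0 = 175.048.
Rounded: 175.

175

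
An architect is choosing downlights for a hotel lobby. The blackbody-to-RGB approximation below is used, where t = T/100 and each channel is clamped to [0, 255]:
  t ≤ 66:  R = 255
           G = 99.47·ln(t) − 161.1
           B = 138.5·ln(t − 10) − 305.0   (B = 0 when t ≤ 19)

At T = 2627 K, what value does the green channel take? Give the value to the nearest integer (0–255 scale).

164

t = 2627/100 = 26.27; the t ≤ 66 branch applies.
G = 99.47·ln 26.27 − 161.1 = 99.47·3.2684 − 161.1 = 164.010.
Rounded: 164.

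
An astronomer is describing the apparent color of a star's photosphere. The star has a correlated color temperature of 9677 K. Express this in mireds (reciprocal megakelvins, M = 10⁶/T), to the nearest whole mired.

M = 10⁶ / 9677 = 103.338 → 103 mireds.

103 mireds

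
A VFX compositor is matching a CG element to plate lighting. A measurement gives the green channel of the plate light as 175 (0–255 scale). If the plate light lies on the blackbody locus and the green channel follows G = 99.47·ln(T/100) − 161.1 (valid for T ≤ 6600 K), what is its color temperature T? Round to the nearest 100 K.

ln t = (175 + 161.1) / 99.47 = 3.3789.
t = e^3.3789 = 29.339.
T = 100·t = 2934 K → 2900 K to the nearest 100 K.

2900 K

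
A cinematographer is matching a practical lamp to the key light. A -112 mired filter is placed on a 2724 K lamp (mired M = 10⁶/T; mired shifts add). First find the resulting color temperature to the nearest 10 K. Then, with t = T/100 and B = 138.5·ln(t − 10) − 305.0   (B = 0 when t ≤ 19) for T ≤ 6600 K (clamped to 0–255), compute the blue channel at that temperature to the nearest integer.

M_in = 10⁶/2724 = 367.11; M_out = 367.11 + (-112) = 255.11.
T_out = 10⁶/255.11 = 3919.9 K → 3920 K; t = 39.2.
B = 138.5·ln(39.2 − 10) − 305.0 = 138.5·ln 29.2 − 305.0 = 138.5·3.3742 − 305.0 = 162.322.
Rounded: 162.

162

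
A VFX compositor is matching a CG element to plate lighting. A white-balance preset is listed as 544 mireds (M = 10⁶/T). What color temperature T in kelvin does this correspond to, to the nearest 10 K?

1840 K

T = 10⁶ / 544 = 1838.24 K → 1840 K.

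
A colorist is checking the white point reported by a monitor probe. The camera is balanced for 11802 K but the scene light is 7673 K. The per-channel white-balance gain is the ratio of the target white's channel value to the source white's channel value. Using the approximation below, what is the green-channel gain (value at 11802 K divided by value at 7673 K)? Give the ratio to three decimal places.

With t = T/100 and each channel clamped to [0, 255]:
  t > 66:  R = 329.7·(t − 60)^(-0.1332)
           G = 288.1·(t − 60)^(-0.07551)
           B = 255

At 7673 K (t = 76.73):
  G = 288.1·(76.73 − 60)^(-0.07551) = 288.1·16.73^(-0.07551) = 288.1·0.80838 = 232.893.
At 11802 K (t = 118.02):
  G = 288.1·(118.02 − 60)^(-0.07551) = 288.1·58.02^(-0.07551) = 288.1·0.73592 = 212.019.
Gain = 212.019 / 232.893 = 0.9104 → 0.910.

0.910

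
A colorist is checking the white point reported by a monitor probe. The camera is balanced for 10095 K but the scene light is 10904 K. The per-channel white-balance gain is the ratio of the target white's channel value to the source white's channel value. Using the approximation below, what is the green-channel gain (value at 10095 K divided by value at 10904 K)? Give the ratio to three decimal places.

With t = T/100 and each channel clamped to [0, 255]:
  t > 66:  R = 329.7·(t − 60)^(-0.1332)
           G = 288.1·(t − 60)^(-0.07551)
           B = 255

1.014

At 10904 K (t = 109.04):
  G = 288.1·(109.04 − 60)^(-0.07551) = 288.1·49.04^(-0.07551) = 288.1·0.74533 = 214.729.
At 10095 K (t = 100.95):
  G = 288.1·(100.95 − 60)^(-0.07551) = 288.1·40.95^(-0.07551) = 288.1·0.75554 = 217.672.
Gain = 217.672 / 214.729 = 1.0137 → 1.014.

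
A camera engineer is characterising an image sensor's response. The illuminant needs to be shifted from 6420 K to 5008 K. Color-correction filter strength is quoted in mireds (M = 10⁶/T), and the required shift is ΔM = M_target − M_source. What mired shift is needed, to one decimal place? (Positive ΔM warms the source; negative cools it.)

M_source = 10⁶/6420 = 155.763; M_target = 10⁶/5008 = 199.681.
ΔM = 199.681 − 155.763 = 43.917 → +43.9 mireds, a warming shift.

+43.9 mireds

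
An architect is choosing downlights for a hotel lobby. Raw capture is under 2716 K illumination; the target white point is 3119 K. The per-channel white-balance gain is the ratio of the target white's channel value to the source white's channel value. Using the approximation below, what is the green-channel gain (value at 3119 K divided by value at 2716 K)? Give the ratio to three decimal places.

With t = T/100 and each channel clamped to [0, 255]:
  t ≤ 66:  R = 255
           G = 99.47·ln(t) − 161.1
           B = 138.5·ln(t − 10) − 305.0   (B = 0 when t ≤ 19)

1.082

At 2716 K (t = 27.16):
  G = 99.47·ln 27.16 − 161.1 = 99.47·3.3017 − 161.1 = 167.325.
At 3119 K (t = 31.19):
  G = 99.47·ln 31.19 − 161.1 = 99.47·3.4401 − 161.1 = 181.087.
Gain = 181.087 / 167.325 = 1.0822 → 1.082.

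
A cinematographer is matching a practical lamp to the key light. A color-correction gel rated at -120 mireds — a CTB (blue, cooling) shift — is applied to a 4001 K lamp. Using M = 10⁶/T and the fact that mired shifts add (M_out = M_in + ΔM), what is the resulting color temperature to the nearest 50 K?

7700 K

M_in = 10⁶/4001 = 249.94 mireds.
M_out = 249.94 + (-120) = 129.94 mireds.
T_out = 10⁶/129.94 = 7696.0 K → 7700 K.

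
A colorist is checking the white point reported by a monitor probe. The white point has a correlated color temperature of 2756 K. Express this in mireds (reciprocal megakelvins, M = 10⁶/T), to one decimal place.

362.8 mireds

M = 10⁶ / 2756 = 362.845 → 362.8 mireds.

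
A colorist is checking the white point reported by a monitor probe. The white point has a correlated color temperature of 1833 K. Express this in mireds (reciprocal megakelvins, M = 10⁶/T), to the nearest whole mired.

546 mireds

M = 10⁶ / 1833 = 545.554 → 546 mireds.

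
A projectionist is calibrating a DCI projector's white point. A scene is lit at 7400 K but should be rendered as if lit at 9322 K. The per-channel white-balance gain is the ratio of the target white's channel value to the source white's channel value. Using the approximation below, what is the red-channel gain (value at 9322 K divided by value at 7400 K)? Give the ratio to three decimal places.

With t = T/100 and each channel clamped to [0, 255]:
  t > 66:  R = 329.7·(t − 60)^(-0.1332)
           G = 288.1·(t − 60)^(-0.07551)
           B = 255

0.891

At 7400 K (t = 74):
  R = 329.7·(74 − 60)^(-0.1332) = 329.7·14^(-0.1332) = 329.7·0.70362 = 231.982.
At 9322 K (t = 93.22):
  R = 329.7·(93.22 − 60)^(-0.1332) = 329.7·33.22^(-0.1332) = 329.7·0.62712 = 206.761.
Gain = 206.761 / 231.982 = 0.8913 → 0.891.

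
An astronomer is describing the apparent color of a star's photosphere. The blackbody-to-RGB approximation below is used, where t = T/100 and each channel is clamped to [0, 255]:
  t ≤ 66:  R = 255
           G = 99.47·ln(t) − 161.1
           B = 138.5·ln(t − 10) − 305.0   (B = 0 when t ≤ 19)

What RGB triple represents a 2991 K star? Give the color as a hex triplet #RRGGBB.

t = 2991/100 = 29.91; the t ≤ 66 branch applies.
R = 255 by definition for t ≤ 66.
G = 99.47·ln 29.91 − 161.1 = 99.47·3.3982 − 161.1 = 176.918.
B = 138.5·ln(29.91 − 10) − 305.0 = 138.5·ln 19.91 − 305.0 = 138.5·2.9912 − 305.0 = 109.284.
Rounded: (255, 177, 109).
In hex: #FFB16D.

#FFB16D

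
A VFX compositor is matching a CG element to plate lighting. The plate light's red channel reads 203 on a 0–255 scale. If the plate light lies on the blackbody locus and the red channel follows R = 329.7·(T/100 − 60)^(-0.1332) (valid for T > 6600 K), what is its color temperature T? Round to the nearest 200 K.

9800 K

(t − 60)^(-0.1332) = 203/329.7 = 0.61571.
t − 60 = 0.61571^(1/-0.1332) = 0.61571^(-7.508) = 38.129, so t = 98.129.
T = 100·t = 9813 K → 9800 K to the nearest 200 K.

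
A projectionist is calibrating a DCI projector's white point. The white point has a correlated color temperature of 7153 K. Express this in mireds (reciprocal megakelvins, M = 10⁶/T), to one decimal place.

M = 10⁶ / 7153 = 139.801 → 139.8 mireds.

139.8 mireds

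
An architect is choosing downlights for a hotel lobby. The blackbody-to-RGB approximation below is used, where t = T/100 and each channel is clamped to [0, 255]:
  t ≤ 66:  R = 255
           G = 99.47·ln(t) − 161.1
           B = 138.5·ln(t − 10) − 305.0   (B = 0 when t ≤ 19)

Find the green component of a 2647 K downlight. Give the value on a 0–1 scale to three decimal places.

0.646

t = 2647/100 = 26.47; the t ≤ 66 branch applies.
G = 99.47·ln 26.47 − 161.1 = 99.47·3.2760 − 161.1 = 164.765.
On a 0–1 scale: 164.765/255 = 0.6461 → 0.646.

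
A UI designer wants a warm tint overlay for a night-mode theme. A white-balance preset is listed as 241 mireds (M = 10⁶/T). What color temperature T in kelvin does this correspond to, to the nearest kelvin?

4149 K

T = 10⁶ / 241 = 4149.38 K → 4149 K.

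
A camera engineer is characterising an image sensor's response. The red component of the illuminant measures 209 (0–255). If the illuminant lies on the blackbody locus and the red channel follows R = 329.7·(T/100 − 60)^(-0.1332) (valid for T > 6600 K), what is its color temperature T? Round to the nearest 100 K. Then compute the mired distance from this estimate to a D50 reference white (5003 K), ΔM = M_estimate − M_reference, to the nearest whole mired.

(t − 60)^(-0.1332) = 209/329.7 = 0.63391.
t − 60 = 0.63391^(1/-0.1332) = 0.63391^(-7.508) = 30.639, so t = 90.639.
T = 100·t = 9064 K → 9100 K to the nearest 100 K.
M_estimate = 10⁶/9100 = 109.89; M_reference = 10⁶/5003 = 199.88.
ΔM = 109.89 − 199.88 = -89.99 → -90 mireds.

-90 mireds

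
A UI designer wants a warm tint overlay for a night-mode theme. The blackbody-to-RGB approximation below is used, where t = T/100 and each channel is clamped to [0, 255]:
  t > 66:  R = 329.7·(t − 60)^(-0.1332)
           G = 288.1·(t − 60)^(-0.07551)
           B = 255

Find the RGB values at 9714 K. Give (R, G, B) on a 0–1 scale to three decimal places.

(0.799, 0.860, 1.000)

t = 9714/100 = 97.14; the t > 66 branch applies.
R = 329.7·(97.14 − 60)^(-0.1332) = 329.7·37.14^(-0.1332) = 329.7·0.61787 = 203.712.
G = 288.1·(97.14 − 60)^(-0.07551) = 288.1·37.14^(-0.07551) = 288.1·0.76113 = 219.283.
B = 255 by definition for t > 66.
Dividing each by 255: (0.7989, 0.8599, 1.0000) → (0.799, 0.860, 1.000).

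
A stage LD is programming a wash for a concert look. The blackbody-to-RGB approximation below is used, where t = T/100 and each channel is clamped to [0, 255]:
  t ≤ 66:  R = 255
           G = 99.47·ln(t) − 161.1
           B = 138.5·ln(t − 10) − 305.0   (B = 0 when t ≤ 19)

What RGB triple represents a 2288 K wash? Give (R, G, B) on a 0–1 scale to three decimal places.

(1.000, 0.589, 0.192)

t = 2288/100 = 22.88; the t ≤ 66 branch applies.
R = 255 by definition for t ≤ 66.
G = 99.47·ln 22.88 − 161.1 = 99.47·3.1303 − 161.1 = 150.267.
B = 138.5·ln(22.88 − 10) − 305.0 = 138.5·ln 12.88 − 305.0 = 138.5·2.5557 − 305.0 = 48.961.
Dividing each by 255: (1.0000, 0.5893, 0.1920) → (1.000, 0.589, 0.192).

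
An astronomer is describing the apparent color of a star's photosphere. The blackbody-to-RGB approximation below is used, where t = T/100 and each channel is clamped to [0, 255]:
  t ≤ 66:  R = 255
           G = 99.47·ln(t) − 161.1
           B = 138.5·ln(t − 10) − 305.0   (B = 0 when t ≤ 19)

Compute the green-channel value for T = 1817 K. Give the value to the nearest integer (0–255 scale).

t = 1817/100 = 18.17; the t ≤ 66 branch applies.
G = 99.47·ln 18.17 − 161.1 = 99.47·2.8998 − 161.1 = 127.340.
Rounded: 127.

127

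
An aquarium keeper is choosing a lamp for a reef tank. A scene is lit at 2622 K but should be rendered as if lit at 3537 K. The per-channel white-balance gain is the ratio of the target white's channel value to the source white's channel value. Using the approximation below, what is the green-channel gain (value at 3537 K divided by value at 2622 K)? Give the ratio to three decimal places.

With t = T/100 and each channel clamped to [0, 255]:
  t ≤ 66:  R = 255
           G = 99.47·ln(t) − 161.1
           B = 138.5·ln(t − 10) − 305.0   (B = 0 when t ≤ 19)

1.182

At 2622 K (t = 26.22):
  G = 99.47·ln 26.22 − 161.1 = 99.47·3.2665 − 161.1 = 163.821.
At 3537 K (t = 35.37):
  G = 99.47·ln 35.37 − 161.1 = 99.47·3.5659 − 161.1 = 193.596.
Gain = 193.596 / 163.821 = 1.1818 → 1.182.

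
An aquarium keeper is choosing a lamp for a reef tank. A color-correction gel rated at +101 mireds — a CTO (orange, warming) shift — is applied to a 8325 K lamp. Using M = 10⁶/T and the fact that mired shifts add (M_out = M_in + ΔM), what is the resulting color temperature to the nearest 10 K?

M_in = 10⁶/8325 = 120.12 mireds.
M_out = 120.12 + (+101) = 221.12 mireds.
T_out = 10⁶/221.12 = 4522.4 K → 4520 K.

4520 K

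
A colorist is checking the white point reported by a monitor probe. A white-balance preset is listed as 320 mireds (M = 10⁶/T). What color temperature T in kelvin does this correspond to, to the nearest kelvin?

3125 K

T = 10⁶ / 320 = 3125.00 K → 3125 K.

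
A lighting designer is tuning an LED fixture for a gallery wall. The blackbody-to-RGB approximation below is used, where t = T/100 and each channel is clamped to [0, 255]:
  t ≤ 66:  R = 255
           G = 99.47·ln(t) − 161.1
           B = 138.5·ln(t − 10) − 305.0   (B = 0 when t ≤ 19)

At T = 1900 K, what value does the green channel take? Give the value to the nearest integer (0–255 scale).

t = 1900/100 = 19; the t ≤ 66 branch applies.
G = 99.47·ln 19 − 161.1 = 99.47·2.9444 − 161.1 = 131.783.
Rounded: 132.

132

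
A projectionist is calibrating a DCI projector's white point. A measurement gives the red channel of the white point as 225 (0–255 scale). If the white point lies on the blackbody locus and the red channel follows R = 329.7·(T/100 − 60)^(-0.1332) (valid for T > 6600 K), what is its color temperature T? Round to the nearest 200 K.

7800 K

(t − 60)^(-0.1332) = 225/329.7 = 0.68244.
t − 60 = 0.68244^(1/-0.1332) = 0.68244^(-7.508) = 17.610, so t = 77.610.
T = 100·t = 7761 K → 7800 K to the nearest 200 K.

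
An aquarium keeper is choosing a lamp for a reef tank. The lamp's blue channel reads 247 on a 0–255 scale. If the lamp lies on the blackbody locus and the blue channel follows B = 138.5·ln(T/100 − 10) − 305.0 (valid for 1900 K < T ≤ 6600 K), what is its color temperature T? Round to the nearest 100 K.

6400 K

ln(t − 10) = (247 + 305.0) / 138.5 = 3.9856.
t − 10 = e^3.9856 = 53.815, so t = 63.815.
T = 100·t = 6382 K → 6400 K to the nearest 100 K.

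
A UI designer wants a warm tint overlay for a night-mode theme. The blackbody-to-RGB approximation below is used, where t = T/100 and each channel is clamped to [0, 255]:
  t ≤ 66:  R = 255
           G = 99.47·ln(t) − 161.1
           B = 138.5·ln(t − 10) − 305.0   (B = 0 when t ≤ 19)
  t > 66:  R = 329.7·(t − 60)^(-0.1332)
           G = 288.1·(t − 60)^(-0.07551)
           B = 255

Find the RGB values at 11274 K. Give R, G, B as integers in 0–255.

R=194, G=214, B=255

t = 11274/100 = 112.74; the t > 66 branch applies.
R = 329.7·(112.74 − 60)^(-0.1332) = 329.7·52.74^(-0.1332) = 329.7·0.58967 = 194.415.
G = 288.1·(112.74 − 60)^(-0.07551) = 288.1·52.74^(-0.07551) = 288.1·0.74124 = 213.552.
B = 255 by definition for t > 66.
Rounded: (194, 214, 255).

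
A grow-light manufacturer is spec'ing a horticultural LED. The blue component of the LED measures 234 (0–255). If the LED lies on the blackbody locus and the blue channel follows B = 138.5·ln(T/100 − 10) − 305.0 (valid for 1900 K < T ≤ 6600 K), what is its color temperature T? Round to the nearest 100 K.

5900 K

ln(t − 10) = (234 + 305.0) / 138.5 = 3.8917.
t − 10 = e^3.8917 = 48.994, so t = 58.994.
T = 100·t = 5899 K → 5900 K to the nearest 100 K.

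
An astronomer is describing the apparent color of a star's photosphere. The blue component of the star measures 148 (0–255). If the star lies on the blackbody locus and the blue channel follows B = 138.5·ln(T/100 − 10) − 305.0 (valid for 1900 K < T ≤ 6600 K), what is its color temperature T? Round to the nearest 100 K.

3600 K

ln(t − 10) = (148 + 305.0) / 138.5 = 3.2708.
t − 10 = e^3.2708 = 26.331, so t = 36.331.
T = 100·t = 3633 K → 3600 K to the nearest 100 K.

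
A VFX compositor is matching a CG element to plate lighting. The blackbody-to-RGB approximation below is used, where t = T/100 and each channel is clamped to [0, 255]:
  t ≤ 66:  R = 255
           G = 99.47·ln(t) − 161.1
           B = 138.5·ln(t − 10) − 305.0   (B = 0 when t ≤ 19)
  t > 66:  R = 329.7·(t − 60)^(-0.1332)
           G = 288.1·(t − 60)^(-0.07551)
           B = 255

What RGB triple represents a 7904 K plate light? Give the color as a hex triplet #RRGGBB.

#DFE7FF

t = 7904/100 = 79.04; the t > 66 branch applies.
R = 329.7·(79.04 − 60)^(-0.1332) = 329.7·19.04^(-0.1332) = 329.7·0.67538 = 222.673.
G = 288.1·(79.04 − 60)^(-0.07551) = 288.1·19.04^(-0.07551) = 288.1·0.80052 = 230.630.
B = 255 by definition for t > 66.
Rounded: (223, 231, 255).
In hex: #DFE7FF.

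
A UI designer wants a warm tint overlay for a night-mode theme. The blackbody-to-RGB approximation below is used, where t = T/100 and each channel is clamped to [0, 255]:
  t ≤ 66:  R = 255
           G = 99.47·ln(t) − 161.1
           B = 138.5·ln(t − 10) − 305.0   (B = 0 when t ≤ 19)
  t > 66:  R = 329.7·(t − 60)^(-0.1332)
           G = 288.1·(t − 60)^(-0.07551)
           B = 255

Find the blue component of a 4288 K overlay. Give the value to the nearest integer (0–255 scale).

t = 4288/100 = 42.88; the t ≤ 66 branch applies.
B = 138.5·ln(42.88 − 10) − 305.0 = 138.5·ln 32.88 − 305.0 = 138.5·3.4929 − 305.0 = 178.762.
Rounded: 179.

179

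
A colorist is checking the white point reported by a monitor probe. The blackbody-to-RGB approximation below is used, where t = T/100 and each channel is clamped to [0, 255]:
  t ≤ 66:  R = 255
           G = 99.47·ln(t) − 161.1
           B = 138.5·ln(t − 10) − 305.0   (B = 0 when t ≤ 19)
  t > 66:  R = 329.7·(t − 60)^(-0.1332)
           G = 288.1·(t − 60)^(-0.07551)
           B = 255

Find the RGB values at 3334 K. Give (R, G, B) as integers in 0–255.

(255, 188, 131)

t = 3334/100 = 33.34; the t ≤ 66 branch applies.
R = 255 by definition for t ≤ 66.
G = 99.47·ln 33.34 − 161.1 = 99.47·3.5068 − 161.1 = 187.717.
B = 138.5·ln(33.34 − 10) − 305.0 = 138.5·ln 23.34 − 305.0 = 138.5·3.1502 − 305.0 = 131.298.
Rounded: (255, 188, 131).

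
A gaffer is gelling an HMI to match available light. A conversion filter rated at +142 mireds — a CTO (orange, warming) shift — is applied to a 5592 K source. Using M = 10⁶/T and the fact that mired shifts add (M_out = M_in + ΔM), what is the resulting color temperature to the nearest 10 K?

M_in = 10⁶/5592 = 178.83 mireds.
M_out = 178.83 + (+142) = 320.83 mireds.
T_out = 10⁶/320.83 = 3116.9 K → 3120 K.

3120 K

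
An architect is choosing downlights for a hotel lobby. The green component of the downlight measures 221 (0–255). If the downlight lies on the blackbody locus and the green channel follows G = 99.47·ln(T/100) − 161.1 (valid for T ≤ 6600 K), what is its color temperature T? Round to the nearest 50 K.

ln t = (221 + 161.1) / 99.47 = 3.8414.
t = e^3.8414 = 46.589.
T = 100·t = 4659 K → 4650 K to the nearest 50 K.

4650 K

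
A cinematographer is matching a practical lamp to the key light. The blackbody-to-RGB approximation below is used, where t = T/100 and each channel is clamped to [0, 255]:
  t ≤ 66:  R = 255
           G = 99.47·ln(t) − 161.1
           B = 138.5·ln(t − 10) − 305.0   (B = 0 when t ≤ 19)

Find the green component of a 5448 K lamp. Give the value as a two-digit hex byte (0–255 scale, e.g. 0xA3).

0xED

t = 5448/100 = 54.48; the t ≤ 66 branch applies.
G = 99.47·ln 54.48 − 161.1 = 99.47·3.9978 − 161.1 = 236.565.
Rounded: 237; in hex, 0xED.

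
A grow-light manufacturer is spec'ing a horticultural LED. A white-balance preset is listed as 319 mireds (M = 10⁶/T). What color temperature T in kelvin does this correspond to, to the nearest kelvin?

3135 K

T = 10⁶ / 319 = 3134.80 K → 3135 K.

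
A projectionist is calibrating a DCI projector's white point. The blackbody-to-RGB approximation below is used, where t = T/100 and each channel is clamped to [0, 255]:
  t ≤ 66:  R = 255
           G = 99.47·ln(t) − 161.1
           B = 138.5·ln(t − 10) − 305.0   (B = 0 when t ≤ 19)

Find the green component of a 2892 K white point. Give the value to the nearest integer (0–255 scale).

174

t = 2892/100 = 28.92; the t ≤ 66 branch applies.
G = 99.47·ln 28.92 − 161.1 = 99.47·3.3645 − 161.1 = 173.570.
Rounded: 174.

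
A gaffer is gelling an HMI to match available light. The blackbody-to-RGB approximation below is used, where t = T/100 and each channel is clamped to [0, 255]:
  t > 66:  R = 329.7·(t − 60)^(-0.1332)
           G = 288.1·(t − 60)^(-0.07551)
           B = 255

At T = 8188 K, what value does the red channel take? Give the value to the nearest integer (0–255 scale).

219

t = 8188/100 = 81.88; the t > 66 branch applies.
R = 329.7·(81.88 − 60)^(-0.1332) = 329.7·21.88^(-0.1332) = 329.7·0.66299 = 218.587.
Rounded: 219.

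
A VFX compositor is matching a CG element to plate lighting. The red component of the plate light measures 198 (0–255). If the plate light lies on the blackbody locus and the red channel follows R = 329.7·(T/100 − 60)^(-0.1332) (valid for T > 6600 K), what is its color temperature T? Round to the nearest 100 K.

10600 K

(t − 60)^(-0.1332) = 198/329.7 = 0.60055.
t − 60 = 0.60055^(1/-0.1332) = 0.60055^(-7.508) = 45.980, so t = 105.980.
T = 100·t = 10598 K → 10600 K to the nearest 100 K.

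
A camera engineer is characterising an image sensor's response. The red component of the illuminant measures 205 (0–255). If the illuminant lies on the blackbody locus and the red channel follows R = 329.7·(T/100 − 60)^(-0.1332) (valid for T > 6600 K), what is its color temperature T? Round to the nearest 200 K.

9600 K

(t − 60)^(-0.1332) = 205/329.7 = 0.62178.
t − 60 = 0.62178^(1/-0.1332) = 0.62178^(-7.508) = 35.423, so t = 95.423.
T = 100·t = 9542 K → 9600 K to the nearest 200 K.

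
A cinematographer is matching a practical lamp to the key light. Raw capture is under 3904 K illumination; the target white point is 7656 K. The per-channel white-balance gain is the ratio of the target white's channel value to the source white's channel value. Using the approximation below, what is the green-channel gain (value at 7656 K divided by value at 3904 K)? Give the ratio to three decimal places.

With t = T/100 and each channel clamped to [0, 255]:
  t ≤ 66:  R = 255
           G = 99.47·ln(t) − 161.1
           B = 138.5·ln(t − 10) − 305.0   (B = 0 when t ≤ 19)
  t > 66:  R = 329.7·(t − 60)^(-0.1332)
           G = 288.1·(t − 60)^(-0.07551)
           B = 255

At 3904 K (t = 39.04):
  G = 99.47·ln 39.04 − 161.1 = 99.47·3.6646 − 161.1 = 203.416.
At 7656 K (t = 76.56):
  G = 288.1·(76.56 − 60)^(-0.07551) = 288.1·16.56^(-0.07551) = 288.1·0.80900 = 233.073.
Gain = 233.073 / 203.416 = 1.1458 → 1.146.

1.146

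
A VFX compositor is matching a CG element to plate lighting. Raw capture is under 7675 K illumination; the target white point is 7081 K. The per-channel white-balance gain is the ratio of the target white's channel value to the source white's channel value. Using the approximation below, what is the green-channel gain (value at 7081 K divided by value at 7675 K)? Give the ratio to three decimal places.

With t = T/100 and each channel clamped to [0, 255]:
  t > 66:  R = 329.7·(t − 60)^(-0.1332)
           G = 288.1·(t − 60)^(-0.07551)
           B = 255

At 7675 K (t = 76.75):
  G = 288.1·(76.75 − 60)^(-0.07551) = 288.1·16.75^(-0.07551) = 288.1·0.80830 = 232.872.
At 7081 K (t = 70.81):
  G = 288.1·(70.81 − 60)^(-0.07551) = 288.1·10.81^(-0.07551) = 288.1·0.83548 = 240.702.
Gain = 240.702 / 232.872 = 1.0336 → 1.034.

1.034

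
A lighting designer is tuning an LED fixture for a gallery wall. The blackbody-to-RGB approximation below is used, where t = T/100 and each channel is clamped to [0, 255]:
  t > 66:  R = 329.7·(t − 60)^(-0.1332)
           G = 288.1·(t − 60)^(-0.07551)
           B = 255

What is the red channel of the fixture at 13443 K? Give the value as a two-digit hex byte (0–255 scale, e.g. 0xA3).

t = 13443/100 = 134.43; the t > 66 branch applies.
R = 329.7·(134.43 − 60)^(-0.1332) = 329.7·74.43^(-0.1332) = 329.7·0.56323 = 185.696.
Rounded: 186; in hex, 0xBA.

0xBA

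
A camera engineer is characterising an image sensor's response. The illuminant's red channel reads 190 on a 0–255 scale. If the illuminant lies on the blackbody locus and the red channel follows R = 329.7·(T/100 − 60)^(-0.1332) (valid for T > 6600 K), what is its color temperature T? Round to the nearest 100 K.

(t − 60)^(-0.1332) = 190/329.7 = 0.57628.
t − 60 = 0.57628^(1/-0.1332) = 0.57628^(-7.508) = 62.667, so t = 122.667.
T = 100·t = 12267 K → 12300 K to the nearest 100 K.

12300 K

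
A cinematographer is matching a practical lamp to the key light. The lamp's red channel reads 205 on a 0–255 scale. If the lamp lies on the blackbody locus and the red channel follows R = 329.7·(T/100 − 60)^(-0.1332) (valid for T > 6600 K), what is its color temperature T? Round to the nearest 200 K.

9600 K

(t − 60)^(-0.1332) = 205/329.7 = 0.62178.
t − 60 = 0.62178^(1/-0.1332) = 0.62178^(-7.508) = 35.423, so t = 95.423.
T = 100·t = 9542 K → 9600 K to the nearest 200 K.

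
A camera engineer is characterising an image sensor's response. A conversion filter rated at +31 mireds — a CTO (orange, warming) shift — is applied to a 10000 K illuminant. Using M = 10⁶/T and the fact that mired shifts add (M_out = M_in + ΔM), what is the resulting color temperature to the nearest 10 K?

M_in = 10⁶/10000 = 100.00 mireds.
M_out = 100.00 + (+31) = 131.00 mireds.
T_out = 10⁶/131.00 = 7633.6 K → 7630 K.

7630 K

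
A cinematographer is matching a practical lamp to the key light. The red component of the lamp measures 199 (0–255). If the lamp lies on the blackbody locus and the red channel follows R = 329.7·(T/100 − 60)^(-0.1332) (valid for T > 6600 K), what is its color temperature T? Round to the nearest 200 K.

(t − 60)^(-0.1332) = 199/329.7 = 0.60358.
t − 60 = 0.60358^(1/-0.1332) = 0.60358^(-7.508) = 44.273, so t = 104.273.
T = 100·t = 10427 K → 10400 K to the nearest 200 K.

10400 K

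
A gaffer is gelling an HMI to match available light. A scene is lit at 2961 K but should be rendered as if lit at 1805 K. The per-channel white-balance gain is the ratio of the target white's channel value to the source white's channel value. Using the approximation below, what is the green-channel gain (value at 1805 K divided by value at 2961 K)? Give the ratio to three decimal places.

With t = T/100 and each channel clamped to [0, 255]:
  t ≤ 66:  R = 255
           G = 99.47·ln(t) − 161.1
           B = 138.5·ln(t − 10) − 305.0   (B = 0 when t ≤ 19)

At 2961 K (t = 29.61):
  G = 99.47·ln 29.61 − 161.1 = 99.47·3.3881 − 161.1 = 175.916.
At 1805 K (t = 18.05):
  G = 99.47·ln 18.05 − 161.1 = 99.47·2.8931 − 161.1 = 126.681.
Gain = 126.681 / 175.916 = 0.7201 → 0.720.

0.720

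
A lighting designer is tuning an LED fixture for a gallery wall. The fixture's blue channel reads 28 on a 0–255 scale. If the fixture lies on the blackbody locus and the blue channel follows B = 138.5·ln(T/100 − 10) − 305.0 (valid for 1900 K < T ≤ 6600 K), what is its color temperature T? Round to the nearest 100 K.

2100 K

ln(t − 10) = (28 + 305.0) / 138.5 = 2.4043.
t − 10 = e^2.4043 = 11.071, so t = 21.071.
T = 100·t = 2107 K → 2100 K to the nearest 100 K.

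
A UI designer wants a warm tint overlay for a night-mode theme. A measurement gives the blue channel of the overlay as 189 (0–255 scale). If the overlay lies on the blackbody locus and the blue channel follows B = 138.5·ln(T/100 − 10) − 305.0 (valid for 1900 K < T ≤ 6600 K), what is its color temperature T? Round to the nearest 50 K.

4550 K

ln(t − 10) = (189 + 305.0) / 138.5 = 3.5668.
t − 10 = e^3.5668 = 35.403, so t = 45.403.
T = 100·t = 4540 K → 4550 K to the nearest 50 K.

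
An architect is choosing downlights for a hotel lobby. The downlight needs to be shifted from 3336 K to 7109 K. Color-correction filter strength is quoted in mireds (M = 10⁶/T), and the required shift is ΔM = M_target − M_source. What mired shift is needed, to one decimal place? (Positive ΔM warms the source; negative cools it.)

M_source = 10⁶/3336 = 299.760; M_target = 10⁶/7109 = 140.667.
ΔM = 140.667 − 299.760 = -159.093 → -159.1 mireds, a cooling shift.

-159.1 mireds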